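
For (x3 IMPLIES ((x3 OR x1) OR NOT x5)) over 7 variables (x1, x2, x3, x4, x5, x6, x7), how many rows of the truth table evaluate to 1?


Formula: (x3 IMPLIES ((x3 OR x1) OR NOT x5)) over 7 vars (128 rows)
Evaluate each row (x1, x2, x3, x4, x5, x6, x7 as bits, MSB first):
  row 0 [0000000]: (0 IMPLIES ((0 OR 0) OR NOT 0)) -> 1
  row 1 [0000001]: (0 IMPLIES ((0 OR 0) OR NOT 0)) -> 1
  row 2 [0000010]: (0 IMPLIES ((0 OR 0) OR NOT 0)) -> 1
  row 3 [0000011]: (0 IMPLIES ((0 OR 0) OR NOT 0)) -> 1
  row 4 [0000100]: (0 IMPLIES ((0 OR 0) OR NOT 1)) -> 1
  (every remaining row is evaluated the same way; all 128 results are listed next)
Full result column, 8 rows per line (x1,x2,x3,x4 fixed per line; x5,x6,x7 runs 000..111 left to right):
  rows 0-7 [x1,x2,x3,x4=0000]: 11111111  (ones: 8)
  rows 8-15 [x1,x2,x3,x4=0001]: 11111111  (ones: 8)
  rows 16-23 [x1,x2,x3,x4=0010]: 11111111  (ones: 8)
  rows 24-31 [x1,x2,x3,x4=0011]: 11111111  (ones: 8)
  rows 32-39 [x1,x2,x3,x4=0100]: 11111111  (ones: 8)
  rows 40-47 [x1,x2,x3,x4=0101]: 11111111  (ones: 8)
  rows 48-55 [x1,x2,x3,x4=0110]: 11111111  (ones: 8)
  rows 56-63 [x1,x2,x3,x4=0111]: 11111111  (ones: 8)
  rows 64-71 [x1,x2,x3,x4=1000]: 11111111  (ones: 8)
  rows 72-79 [x1,x2,x3,x4=1001]: 11111111  (ones: 8)
  rows 80-87 [x1,x2,x3,x4=1010]: 11111111  (ones: 8)
  rows 88-95 [x1,x2,x3,x4=1011]: 11111111  (ones: 8)
  rows 96-103 [x1,x2,x3,x4=1100]: 11111111  (ones: 8)
  rows 104-111 [x1,x2,x3,x4=1101]: 11111111  (ones: 8)
  rows 112-119 [x1,x2,x3,x4=1110]: 11111111  (ones: 8)
  rows 120-127 [x1,x2,x3,x4=1111]: 11111111  (ones: 8)
Count of 1-rows = 8+8+8+8+8+8+8+8+8+8+8+8+8+8+8+8 = 128

128


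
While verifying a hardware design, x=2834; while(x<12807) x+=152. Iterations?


Step 1: x goes from 2834 toward 12807 by 152; the body runs while x<12807, so iterations = ceil((bound-start)/step)
Step 2: Distance=9973
Step 3: ceil(9973/152)=66

66


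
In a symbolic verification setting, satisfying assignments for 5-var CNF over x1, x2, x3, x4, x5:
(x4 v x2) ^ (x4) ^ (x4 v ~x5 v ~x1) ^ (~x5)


CNF with 4 clauses over 5 vars (32 assignments).
An assignment satisfies CNF iff every clause has >=1 true literal.
Check each row (bits = x1,x2,x3,x4,x5; clause T/F shown):
  row 0 [00000]: clauses=FFTT -> 0
  row 1 [00001]: clauses=FFTF -> 0
  row 2 [00010]: clauses=TTTT -> 1
  row 3 [00011]: clauses=TTTF -> 0
  row 4 [00100]: clauses=FFTT -> 0
  row 5 [00101]: clauses=FFTF -> 0
  row 6 [00110]: clauses=TTTT -> 1
  row 7 [00111]: clauses=TTTF -> 0
  row 8 [01000]: clauses=TFTT -> 0
  row 9 [01001]: clauses=TFTF -> 0
  row 10 [01010]: clauses=TTTT -> 1
  row 11 [01011]: clauses=TTTF -> 0
  row 12 [01100]: clauses=TFTT -> 0
  row 13 [01101]: clauses=TFTF -> 0
  row 14 [01110]: clauses=TTTT -> 1
  row 15 [01111]: clauses=TTTF -> 0
  row 16 [10000]: clauses=FFTT -> 0
  row 17 [10001]: clauses=FFFF -> 0
  row 18 [10010]: clauses=TTTT -> 1
  row 19 [10011]: clauses=TTTF -> 0
  row 20 [10100]: clauses=FFTT -> 0
  row 21 [10101]: clauses=FFFF -> 0
  row 22 [10110]: clauses=TTTT -> 1
  row 23 [10111]: clauses=TTTF -> 0
  row 24 [11000]: clauses=TFTT -> 0
  row 25 [11001]: clauses=TFFF -> 0
  row 26 [11010]: clauses=TTTT -> 1
  row 27 [11011]: clauses=TTTF -> 0
  row 28 [11100]: clauses=TFTT -> 0
  row 29 [11101]: clauses=TFFF -> 0
  row 30 [11110]: clauses=TTTT -> 1
  row 31 [11111]: clauses=TTTF -> 0
Full result column, 8 rows per line (x1,x2 fixed per line; x3,x4,x5 runs 000..111 left to right):
  rows 0-7 [x1,x2=00]: 00100010  (ones: 2)
  rows 8-15 [x1,x2=01]: 00100010  (ones: 2)
  rows 16-23 [x1,x2=10]: 00100010  (ones: 2)
  rows 24-31 [x1,x2=11]: 00100010  (ones: 2)
Satisfying assignments = 2+2+2+2 = 8

8


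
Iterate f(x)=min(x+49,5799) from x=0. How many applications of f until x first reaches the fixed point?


Step 1: x=0, cap=5799, increment=49
Step 2: x grows by 49 each step until capped at 5799; fixed point is x=5799
Step 3: iterations = ceil(5799/49) = 119

119


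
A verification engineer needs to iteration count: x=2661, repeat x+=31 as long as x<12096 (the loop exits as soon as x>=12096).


Step 1: x goes from 2661 toward 12096 by 31; the body runs while x<12096, so iterations = ceil((bound-start)/step)
Step 2: Distance=9435
Step 3: ceil(9435/31)=305

305


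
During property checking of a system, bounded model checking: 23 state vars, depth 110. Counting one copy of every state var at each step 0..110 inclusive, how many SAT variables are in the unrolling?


BMC unrolls to depth k, creating one copy of each state var for steps 0..k.
Step count = 110 + 1 = 111 (steps 0 through 110)
Vars per step = 23
Total = 23 * 111 = 2553

2553


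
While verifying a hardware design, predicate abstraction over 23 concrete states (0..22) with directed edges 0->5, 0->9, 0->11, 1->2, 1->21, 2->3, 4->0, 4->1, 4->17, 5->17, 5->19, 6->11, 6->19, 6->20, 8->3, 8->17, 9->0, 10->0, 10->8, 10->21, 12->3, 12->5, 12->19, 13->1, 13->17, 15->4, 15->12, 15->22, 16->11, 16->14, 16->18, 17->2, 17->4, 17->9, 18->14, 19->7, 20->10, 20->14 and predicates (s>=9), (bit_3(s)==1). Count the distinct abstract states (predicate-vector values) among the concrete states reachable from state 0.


BFS from 0:
Concrete reachable: {0, 1, 2, 3, 4, 5, 7, 9, 11, 17, 19, 21}
Abstract via predicates (s>=9), (bit_3(s)==1):
  (0,0) <- {0, 1, 2, 3, 4, 5, 7}
  (1,0) <- {17, 19, 21}
  (1,1) <- {9, 11}
Distinct abstract states = 3

3


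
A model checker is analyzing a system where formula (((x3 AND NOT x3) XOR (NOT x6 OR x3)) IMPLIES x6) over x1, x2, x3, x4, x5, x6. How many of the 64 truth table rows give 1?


Formula: (((x3 AND NOT x3) XOR (NOT x6 OR x3)) IMPLIES x6) over 6 vars (64 rows)
Evaluate each row (x1, x2, x3, x4, x5, x6 as bits, MSB first):
  row 0 [000000]: (((0 AND NOT 0) XOR (NOT 0 OR 0)) IMPLIES 0) -> 0
  row 1 [000001]: (((0 AND NOT 0) XOR (NOT 1 OR 0)) IMPLIES 1) -> 1
  row 2 [000010]: (((0 AND NOT 0) XOR (NOT 0 OR 0)) IMPLIES 0) -> 0
  row 3 [000011]: (((0 AND NOT 0) XOR (NOT 1 OR 0)) IMPLIES 1) -> 1
  row 4 [000100]: (((0 AND NOT 0) XOR (NOT 0 OR 0)) IMPLIES 0) -> 0
  (every remaining row is evaluated the same way; all 64 results are listed next)
Full result column, 8 rows per line (x1,x2,x3 fixed per line; x4,x5,x6 runs 000..111 left to right):
  rows 0-7 [x1,x2,x3=000]: 01010101  (ones: 4)
  rows 8-15 [x1,x2,x3=001]: 01010101  (ones: 4)
  rows 16-23 [x1,x2,x3=010]: 01010101  (ones: 4)
  rows 24-31 [x1,x2,x3=011]: 01010101  (ones: 4)
  rows 32-39 [x1,x2,x3=100]: 01010101  (ones: 4)
  rows 40-47 [x1,x2,x3=101]: 01010101  (ones: 4)
  rows 48-55 [x1,x2,x3=110]: 01010101  (ones: 4)
  rows 56-63 [x1,x2,x3=111]: 01010101  (ones: 4)
Count of 1-rows = 4+4+4+4+4+4+4+4 = 32

32


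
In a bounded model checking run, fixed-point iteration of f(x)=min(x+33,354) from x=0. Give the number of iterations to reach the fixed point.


Step 1: x=0, cap=354, increment=33
Step 2: x grows by 33 each step until capped at 354; fixed point is x=354
Step 3: iterations = ceil(354/33) = 11

11


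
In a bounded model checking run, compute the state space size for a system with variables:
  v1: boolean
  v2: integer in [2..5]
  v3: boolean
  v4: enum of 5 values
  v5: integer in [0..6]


State space = product of domain sizes of all variables.
Domain sizes:
  v1 (boolean): 2
  v2 (integer in [2..5]): 4
  v3 (boolean): 2
  v4 (enum of 5 values): 5
  v5 (integer in [0..6]): 7
Product = 2 * 4 * 2 * 5 * 7 = 560

560


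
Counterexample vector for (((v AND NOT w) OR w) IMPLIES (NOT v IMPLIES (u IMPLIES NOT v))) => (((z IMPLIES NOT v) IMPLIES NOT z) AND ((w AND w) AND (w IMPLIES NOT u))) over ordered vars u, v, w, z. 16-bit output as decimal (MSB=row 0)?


F1 = (((v AND NOT w) OR w) IMPLIES (NOT v IMPLIES (u IMPLIES NOT v)))
F2 = (((z IMPLIES NOT v) IMPLIES NOT z) AND ((w AND w) AND (w IMPLIES NOT u)))
Counterexample to F1=>F2 is where F1=1 and F2=0.
Evaluate each row (bits = u,v,w,z, MSB first):
  row 0 [0000]: F1=1 F2=0 -> F1&~F2 -> 1
  row 1 [0001]: F1=1 F2=0 -> F1&~F2 -> 1
  row 2 [0010]: F1=1 F2=1 -> F1&~F2 -> 0
  row 3 [0011]: F1=1 F2=0 -> F1&~F2 -> 1
  row 4 [0100]: F1=1 F2=0 -> F1&~F2 -> 1
  row 5 [0101]: F1=1 F2=0 -> F1&~F2 -> 1
  row 6 [0110]: F1=1 F2=1 -> F1&~F2 -> 0
  row 7 [0111]: F1=1 F2=1 -> F1&~F2 -> 0
  row 8 [1000]: F1=1 F2=0 -> F1&~F2 -> 1
  row 9 [1001]: F1=1 F2=0 -> F1&~F2 -> 1
  row 10 [1010]: F1=1 F2=0 -> F1&~F2 -> 1
  row 11 [1011]: F1=1 F2=0 -> F1&~F2 -> 1
  row 12 [1100]: F1=1 F2=0 -> F1&~F2 -> 1
  row 13 [1101]: F1=1 F2=0 -> F1&~F2 -> 1
  row 14 [1110]: F1=1 F2=0 -> F1&~F2 -> 1
  row 15 [1111]: F1=1 F2=0 -> F1&~F2 -> 1
Full result column, 4 rows per line (u,v fixed per line; w,z runs 00..11 left to right):
  rows 0-3 [u,v=00]: 1101  = hex D
  rows 4-7 [u,v=01]: 1100  = hex C
  rows 8-11 [u,v=10]: 1111  = hex F
  rows 12-15 [u,v=11]: 1111  = hex F
Counterexample vector (row 0 .. row 15) = 1101110011111111
Output column grouped in 4s = 1101 1100 1111 1111 = 0xDCFF
Convert to decimal digit by digit (value = value*16 + digit):
  D -> 13
  13*16 + 12 (C) = 220
  220*16 + 15 (F) = 3535
  3535*16 + 15 (F) = 56575
Decimal = 56575

56575


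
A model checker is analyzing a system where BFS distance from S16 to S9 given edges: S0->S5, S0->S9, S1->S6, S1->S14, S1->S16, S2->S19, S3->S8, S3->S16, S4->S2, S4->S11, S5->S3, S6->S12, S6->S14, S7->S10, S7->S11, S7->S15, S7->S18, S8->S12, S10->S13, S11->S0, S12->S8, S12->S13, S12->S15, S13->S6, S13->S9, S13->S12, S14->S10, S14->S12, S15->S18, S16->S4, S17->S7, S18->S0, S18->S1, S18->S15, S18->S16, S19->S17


BFS layer-by-layer from S16:
  dist 0: {S16}
  dist 1: {S4}
  dist 2: {S2, S11}
  dist 3: {S0, S19}
  dist 4: {S5, S9, S17}
  -> S9 reached at distance 4
Shortest path length = 4

4


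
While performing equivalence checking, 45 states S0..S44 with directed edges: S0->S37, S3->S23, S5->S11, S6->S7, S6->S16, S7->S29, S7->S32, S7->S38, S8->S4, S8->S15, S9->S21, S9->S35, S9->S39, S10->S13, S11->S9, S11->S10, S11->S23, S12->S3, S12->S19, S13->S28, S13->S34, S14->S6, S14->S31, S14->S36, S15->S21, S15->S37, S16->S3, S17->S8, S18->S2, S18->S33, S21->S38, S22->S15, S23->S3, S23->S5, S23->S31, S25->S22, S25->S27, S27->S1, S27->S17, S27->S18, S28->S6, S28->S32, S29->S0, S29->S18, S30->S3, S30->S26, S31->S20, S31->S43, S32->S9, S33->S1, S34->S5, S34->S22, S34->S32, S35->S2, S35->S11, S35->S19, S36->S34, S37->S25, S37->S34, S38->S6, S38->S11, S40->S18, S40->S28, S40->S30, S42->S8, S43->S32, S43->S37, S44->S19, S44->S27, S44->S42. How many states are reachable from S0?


BFS from S0:
  layer 0: {S0}
  layer 1: {S37}
  layer 2: {S25, S34}
  layer 3: {S5, S22, S27, S32}
  layer 4: {S1, S9, S11, S15, S17, S18}
  layer 5: {S2, S8, S10, S21, S23, S33, S35, S39}
  layer 6: {S3, S4, S13, S19, S31, S38}
  layer 7: {S6, S20, S28, S43}
  layer 8: {S7, S16}
  layer 9: {S29}
Reachable set: {S0, S1, S2, S3, S4, S5, S6, S7, S8, S9, S10, S11, S13, S15, S16, S17, S18, S19, S20, S21, S22, S23, S25, S27, S28, S29, S31, S32, S33, S34, S35, S37, S38, S39, S43}
Count = 35

35


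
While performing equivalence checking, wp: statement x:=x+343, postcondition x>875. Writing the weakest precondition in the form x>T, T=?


Formula: wp(x:=E, P) = P[E/x] (substitute E for x in postcondition)
Step 1: Postcondition: x>875
Step 2: Substitute x+343 for x: x+343>875
Step 3: Solve for x: x > 875-343 = 532

532


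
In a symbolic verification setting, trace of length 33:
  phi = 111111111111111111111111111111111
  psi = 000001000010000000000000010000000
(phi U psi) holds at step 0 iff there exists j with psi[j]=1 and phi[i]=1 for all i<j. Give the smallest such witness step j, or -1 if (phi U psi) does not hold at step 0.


(phi U psi) at 0: need smallest j with psi[j]=1 and phi[i]=1 for all i in [0,j).
Scan from step 0:
  step 0: phi=1, psi=0 -> continue
  step 1: phi=1, psi=0 -> continue
  step 2: phi=1, psi=0 -> continue
  step 3: phi=1, psi=0 -> continue
  step 5: psi=1 and phi held for [0,5) -> witness found
Witness step = 5

5


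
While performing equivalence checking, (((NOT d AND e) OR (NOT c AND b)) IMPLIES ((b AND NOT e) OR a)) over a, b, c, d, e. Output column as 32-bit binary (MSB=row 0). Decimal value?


Formula: (((NOT d AND e) OR (NOT c AND b)) IMPLIES ((b AND NOT e) OR a)) over a, b, c, d, e (32 rows)
Evaluate each row (bits = a,b,c,d,e, MSB first):
  row 0 [00000]: (((NOT 0 AND 0) OR (NOT 0 AND 0)) IMPLIES ((0 AND NOT 0) OR 0)) -> 1
  row 1 [00001]: (((NOT 0 AND 1) OR (NOT 0 AND 0)) IMPLIES ((0 AND NOT 1) OR 0)) -> 0
  row 2 [00010]: (((NOT 1 AND 0) OR (NOT 0 AND 0)) IMPLIES ((0 AND NOT 0) OR 0)) -> 1
  row 3 [00011]: (((NOT 1 AND 1) OR (NOT 0 AND 0)) IMPLIES ((0 AND NOT 1) OR 0)) -> 1
  row 4 [00100]: (((NOT 0 AND 0) OR (NOT 1 AND 0)) IMPLIES ((0 AND NOT 0) OR 0)) -> 1
  row 5 [00101]: (((NOT 0 AND 1) OR (NOT 1 AND 0)) IMPLIES ((0 AND NOT 1) OR 0)) -> 0
  row 6 [00110]: (((NOT 1 AND 0) OR (NOT 1 AND 0)) IMPLIES ((0 AND NOT 0) OR 0)) -> 1
  row 7 [00111]: (((NOT 1 AND 1) OR (NOT 1 AND 0)) IMPLIES ((0 AND NOT 1) OR 0)) -> 1
  row 8 [01000]: (((NOT 0 AND 0) OR (NOT 0 AND 1)) IMPLIES ((1 AND NOT 0) OR 0)) -> 1
  row 9 [01001]: (((NOT 0 AND 1) OR (NOT 0 AND 1)) IMPLIES ((1 AND NOT 1) OR 0)) -> 0
  row 10 [01010]: (((NOT 1 AND 0) OR (NOT 0 AND 1)) IMPLIES ((1 AND NOT 0) OR 0)) -> 1
  row 11 [01011]: (((NOT 1 AND 1) OR (NOT 0 AND 1)) IMPLIES ((1 AND NOT 1) OR 0)) -> 0
  row 12 [01100]: (((NOT 0 AND 0) OR (NOT 1 AND 1)) IMPLIES ((1 AND NOT 0) OR 0)) -> 1
  row 13 [01101]: (((NOT 0 AND 1) OR (NOT 1 AND 1)) IMPLIES ((1 AND NOT 1) OR 0)) -> 0
  row 14 [01110]: (((NOT 1 AND 0) OR (NOT 1 AND 1)) IMPLIES ((1 AND NOT 0) OR 0)) -> 1
  row 15 [01111]: (((NOT 1 AND 1) OR (NOT 1 AND 1)) IMPLIES ((1 AND NOT 1) OR 0)) -> 1
  row 16 [10000]: (((NOT 0 AND 0) OR (NOT 0 AND 0)) IMPLIES ((0 AND NOT 0) OR 1)) -> 1
  row 17 [10001]: (((NOT 0 AND 1) OR (NOT 0 AND 0)) IMPLIES ((0 AND NOT 1) OR 1)) -> 1
  row 18 [10010]: (((NOT 1 AND 0) OR (NOT 0 AND 0)) IMPLIES ((0 AND NOT 0) OR 1)) -> 1
  row 19 [10011]: (((NOT 1 AND 1) OR (NOT 0 AND 0)) IMPLIES ((0 AND NOT 1) OR 1)) -> 1
  row 20 [10100]: (((NOT 0 AND 0) OR (NOT 1 AND 0)) IMPLIES ((0 AND NOT 0) OR 1)) -> 1
  row 21 [10101]: (((NOT 0 AND 1) OR (NOT 1 AND 0)) IMPLIES ((0 AND NOT 1) OR 1)) -> 1
  row 22 [10110]: (((NOT 1 AND 0) OR (NOT 1 AND 0)) IMPLIES ((0 AND NOT 0) OR 1)) -> 1
  row 23 [10111]: (((NOT 1 AND 1) OR (NOT 1 AND 0)) IMPLIES ((0 AND NOT 1) OR 1)) -> 1
  row 24 [11000]: (((NOT 0 AND 0) OR (NOT 0 AND 1)) IMPLIES ((1 AND NOT 0) OR 1)) -> 1
  row 25 [11001]: (((NOT 0 AND 1) OR (NOT 0 AND 1)) IMPLIES ((1 AND NOT 1) OR 1)) -> 1
  row 26 [11010]: (((NOT 1 AND 0) OR (NOT 0 AND 1)) IMPLIES ((1 AND NOT 0) OR 1)) -> 1
  row 27 [11011]: (((NOT 1 AND 1) OR (NOT 0 AND 1)) IMPLIES ((1 AND NOT 1) OR 1)) -> 1
  row 28 [11100]: (((NOT 0 AND 0) OR (NOT 1 AND 1)) IMPLIES ((1 AND NOT 0) OR 1)) -> 1
  row 29 [11101]: (((NOT 0 AND 1) OR (NOT 1 AND 1)) IMPLIES ((1 AND NOT 1) OR 1)) -> 1
  row 30 [11110]: (((NOT 1 AND 0) OR (NOT 1 AND 1)) IMPLIES ((1 AND NOT 0) OR 1)) -> 1
  row 31 [11111]: (((NOT 1 AND 1) OR (NOT 1 AND 1)) IMPLIES ((1 AND NOT 1) OR 1)) -> 1
Full result column, 4 rows per line (a,b,c fixed per line; d,e runs 00..11 left to right):
  rows 0-3 [a,b,c=000]: 1011  = hex B
  rows 4-7 [a,b,c=001]: 1011  = hex B
  rows 8-11 [a,b,c=010]: 1010  = hex A
  rows 12-15 [a,b,c=011]: 1011  = hex B
  rows 16-19 [a,b,c=100]: 1111  = hex F
  rows 20-23 [a,b,c=101]: 1111  = hex F
  rows 24-27 [a,b,c=110]: 1111  = hex F
  rows 28-31 [a,b,c=111]: 1111  = hex F
Output column (row 0 .. row 31) = 10111011101010111111111111111111
Output column grouped in 4s = 1011 1011 1010 1011 1111 1111 1111 1111 = 0xBBABFFFF
Convert to decimal digit by digit (value = value*16 + digit):
  B -> 11
  11*16 + 11 (B) = 187
  187*16 + 10 (A) = 3002
  3002*16 + 11 (B) = 48043
  48043*16 + 15 (F) = 768703
  768703*16 + 15 (F) = 12299263
  12299263*16 + 15 (F) = 196788223
  196788223*16 + 15 (F) = 3148611583
Decimal = 3148611583

3148611583


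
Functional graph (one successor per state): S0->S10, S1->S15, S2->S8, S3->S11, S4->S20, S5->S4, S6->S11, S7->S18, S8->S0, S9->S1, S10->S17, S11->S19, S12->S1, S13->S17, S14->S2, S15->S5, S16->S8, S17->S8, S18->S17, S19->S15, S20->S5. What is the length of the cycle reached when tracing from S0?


Trace from S0 until a state repeats:
  S0 -> S10 -> S17 -> S8 -> S0
S0 first seen at step 0, revisited at step 4.
Cycle length = 4 - 0 = 4

4


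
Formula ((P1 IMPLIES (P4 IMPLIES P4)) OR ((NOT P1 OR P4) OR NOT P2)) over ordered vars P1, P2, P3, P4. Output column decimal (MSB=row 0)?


Formula: ((P1 IMPLIES (P4 IMPLIES P4)) OR ((NOT P1 OR P4) OR NOT P2)) over P1, P2, P3, P4 (16 rows)
Evaluate each row (bits = P1,P2,P3,P4, MSB first):
  row 0 [0000]: ((0 IMPLIES (0 IMPLIES 0)) OR ((NOT 0 OR 0) OR NOT 0)) -> 1
  row 1 [0001]: ((0 IMPLIES (1 IMPLIES 1)) OR ((NOT 0 OR 1) OR NOT 0)) -> 1
  row 2 [0010]: ((0 IMPLIES (0 IMPLIES 0)) OR ((NOT 0 OR 0) OR NOT 0)) -> 1
  row 3 [0011]: ((0 IMPLIES (1 IMPLIES 1)) OR ((NOT 0 OR 1) OR NOT 0)) -> 1
  row 4 [0100]: ((0 IMPLIES (0 IMPLIES 0)) OR ((NOT 0 OR 0) OR NOT 1)) -> 1
  row 5 [0101]: ((0 IMPLIES (1 IMPLIES 1)) OR ((NOT 0 OR 1) OR NOT 1)) -> 1
  row 6 [0110]: ((0 IMPLIES (0 IMPLIES 0)) OR ((NOT 0 OR 0) OR NOT 1)) -> 1
  row 7 [0111]: ((0 IMPLIES (1 IMPLIES 1)) OR ((NOT 0 OR 1) OR NOT 1)) -> 1
  row 8 [1000]: ((1 IMPLIES (0 IMPLIES 0)) OR ((NOT 1 OR 0) OR NOT 0)) -> 1
  row 9 [1001]: ((1 IMPLIES (1 IMPLIES 1)) OR ((NOT 1 OR 1) OR NOT 0)) -> 1
  row 10 [1010]: ((1 IMPLIES (0 IMPLIES 0)) OR ((NOT 1 OR 0) OR NOT 0)) -> 1
  row 11 [1011]: ((1 IMPLIES (1 IMPLIES 1)) OR ((NOT 1 OR 1) OR NOT 0)) -> 1
  row 12 [1100]: ((1 IMPLIES (0 IMPLIES 0)) OR ((NOT 1 OR 0) OR NOT 1)) -> 1
  row 13 [1101]: ((1 IMPLIES (1 IMPLIES 1)) OR ((NOT 1 OR 1) OR NOT 1)) -> 1
  row 14 [1110]: ((1 IMPLIES (0 IMPLIES 0)) OR ((NOT 1 OR 0) OR NOT 1)) -> 1
  row 15 [1111]: ((1 IMPLIES (1 IMPLIES 1)) OR ((NOT 1 OR 1) OR NOT 1)) -> 1
Full result column, 4 rows per line (P1,P2 fixed per line; P3,P4 runs 00..11 left to right):
  rows 0-3 [P1,P2=00]: 1111  = hex F
  rows 4-7 [P1,P2=01]: 1111  = hex F
  rows 8-11 [P1,P2=10]: 1111  = hex F
  rows 12-15 [P1,P2=11]: 1111  = hex F
Output column (row 0 .. row 15) = 1111111111111111
Output column grouped in 4s = 1111 1111 1111 1111 = 0xFFFF
Convert to decimal digit by digit (value = value*16 + digit):
  F -> 15
  15*16 + 15 (F) = 255
  255*16 + 15 (F) = 4095
  4095*16 + 15 (F) = 65535
Decimal = 65535

65535


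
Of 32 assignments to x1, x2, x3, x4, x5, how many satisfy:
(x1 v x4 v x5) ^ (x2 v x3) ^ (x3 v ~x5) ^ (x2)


CNF with 4 clauses over 5 vars (32 assignments).
An assignment satisfies CNF iff every clause has >=1 true literal.
Check each row (bits = x1,x2,x3,x4,x5; clause T/F shown):
  row 0 [00000]: clauses=FFTF -> 0
  row 1 [00001]: clauses=TFFF -> 0
  row 2 [00010]: clauses=TFTF -> 0
  row 3 [00011]: clauses=TFFF -> 0
  row 4 [00100]: clauses=FTTF -> 0
  row 5 [00101]: clauses=TTTF -> 0
  row 6 [00110]: clauses=TTTF -> 0
  row 7 [00111]: clauses=TTTF -> 0
  row 8 [01000]: clauses=FTTT -> 0
  row 9 [01001]: clauses=TTFT -> 0
  row 10 [01010]: clauses=TTTT -> 1
  row 11 [01011]: clauses=TTFT -> 0
  row 12 [01100]: clauses=FTTT -> 0
  row 13 [01101]: clauses=TTTT -> 1
  row 14 [01110]: clauses=TTTT -> 1
  row 15 [01111]: clauses=TTTT -> 1
  row 16 [10000]: clauses=TFTF -> 0
  row 17 [10001]: clauses=TFFF -> 0
  row 18 [10010]: clauses=TFTF -> 0
  row 19 [10011]: clauses=TFFF -> 0
  row 20 [10100]: clauses=TTTF -> 0
  row 21 [10101]: clauses=TTTF -> 0
  row 22 [10110]: clauses=TTTF -> 0
  row 23 [10111]: clauses=TTTF -> 0
  row 24 [11000]: clauses=TTTT -> 1
  row 25 [11001]: clauses=TTFT -> 0
  row 26 [11010]: clauses=TTTT -> 1
  row 27 [11011]: clauses=TTFT -> 0
  row 28 [11100]: clauses=TTTT -> 1
  row 29 [11101]: clauses=TTTT -> 1
  row 30 [11110]: clauses=TTTT -> 1
  row 31 [11111]: clauses=TTTT -> 1
Full result column, 8 rows per line (x1,x2 fixed per line; x3,x4,x5 runs 000..111 left to right):
  rows 0-7 [x1,x2=00]: 00000000  (ones: 0)
  rows 8-15 [x1,x2=01]: 00100111  (ones: 4)
  rows 16-23 [x1,x2=10]: 00000000  (ones: 0)
  rows 24-31 [x1,x2=11]: 10101111  (ones: 6)
Satisfying assignments = 0+4+0+6 = 10

10


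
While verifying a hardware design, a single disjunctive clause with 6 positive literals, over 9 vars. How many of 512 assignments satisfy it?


Step 1: Total=2^9=512
Step 2: Unsat when all 6 false: 2^3=8
Step 3: Sat=512-8=504

504


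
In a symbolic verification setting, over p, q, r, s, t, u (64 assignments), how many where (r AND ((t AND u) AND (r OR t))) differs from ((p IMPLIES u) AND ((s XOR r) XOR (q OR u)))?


F1 = (r AND ((t AND u) AND (r OR t)))
F2 = ((p IMPLIES u) AND ((s XOR r) XOR (q OR u)))
Evaluate both on each of 64 rows (bits = p,q,r,s,t,u):
  row 0 [000000]: F1=0 F2=0 -> 0
  row 1 [000001]: F1=0 F2=1 (differ) -> 1
  row 2 [000010]: F1=0 F2=0 -> 0
  row 3 [000011]: F1=0 F2=1 (differ) -> 1
  row 4 [000100]: F1=0 F2=1 (differ) -> 1
  (every remaining row is evaluated the same way; all 64 results are listed next)
Full result column, 8 rows per line (p,q,r fixed per line; s,t,u runs 000..111 left to right):
  rows 0-7 [p,q,r=000]: 01011010  (ones: 4)
  rows 8-15 [p,q,r=001]: 10110100  (ones: 4)
  rows 16-23 [p,q,r=010]: 11110000  (ones: 4)
  rows 24-31 [p,q,r=011]: 00011110  (ones: 4)
  rows 32-39 [p,q,r=100]: 01010000  (ones: 2)
  rows 40-47 [p,q,r=101]: 00010100  (ones: 2)
  rows 48-55 [p,q,r=110]: 01010000  (ones: 2)
  rows 56-63 [p,q,r=111]: 00010100  (ones: 2)
Disagreements = 4+4+4+4+2+2+2+2 = 24

24


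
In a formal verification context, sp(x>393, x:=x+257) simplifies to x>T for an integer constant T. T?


Formula: sp(P, x:=E) = exists old_x. (x = E[old_x/x]) AND P[old_x/x] (old_x is the value of x before the assignment; eliminate old_x by solving x = E[old_x/x] for old_x)
Step 1: Precondition P: x>393, i.e. old_x > 393
Step 2: Assignment gives x = old_x + 257, so old_x = x - 257
Step 3: Substitute into P: x - 257 > 393
Step 4: Simplify: x > 393+257 = 650

650


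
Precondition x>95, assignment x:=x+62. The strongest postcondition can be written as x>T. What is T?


Formula: sp(P, x:=E) = exists old_x. (x = E[old_x/x]) AND P[old_x/x] (old_x is the value of x before the assignment; eliminate old_x by solving x = E[old_x/x] for old_x)
Step 1: Precondition P: x>95, i.e. old_x > 95
Step 2: Assignment gives x = old_x + 62, so old_x = x - 62
Step 3: Substitute into P: x - 62 > 95
Step 4: Simplify: x > 95+62 = 157

157


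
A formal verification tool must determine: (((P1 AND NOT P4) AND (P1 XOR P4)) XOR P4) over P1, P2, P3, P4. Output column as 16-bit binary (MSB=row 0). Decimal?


Formula: (((P1 AND NOT P4) AND (P1 XOR P4)) XOR P4) over P1, P2, P3, P4 (16 rows)
Evaluate each row (bits = P1,P2,P3,P4, MSB first):
  row 0 [0000]: (((0 AND NOT 0) AND (0 XOR 0)) XOR 0) -> 0
  row 1 [0001]: (((0 AND NOT 1) AND (0 XOR 1)) XOR 1) -> 1
  row 2 [0010]: (((0 AND NOT 0) AND (0 XOR 0)) XOR 0) -> 0
  row 3 [0011]: (((0 AND NOT 1) AND (0 XOR 1)) XOR 1) -> 1
  row 4 [0100]: (((0 AND NOT 0) AND (0 XOR 0)) XOR 0) -> 0
  row 5 [0101]: (((0 AND NOT 1) AND (0 XOR 1)) XOR 1) -> 1
  row 6 [0110]: (((0 AND NOT 0) AND (0 XOR 0)) XOR 0) -> 0
  row 7 [0111]: (((0 AND NOT 1) AND (0 XOR 1)) XOR 1) -> 1
  row 8 [1000]: (((1 AND NOT 0) AND (1 XOR 0)) XOR 0) -> 1
  row 9 [1001]: (((1 AND NOT 1) AND (1 XOR 1)) XOR 1) -> 1
  row 10 [1010]: (((1 AND NOT 0) AND (1 XOR 0)) XOR 0) -> 1
  row 11 [1011]: (((1 AND NOT 1) AND (1 XOR 1)) XOR 1) -> 1
  row 12 [1100]: (((1 AND NOT 0) AND (1 XOR 0)) XOR 0) -> 1
  row 13 [1101]: (((1 AND NOT 1) AND (1 XOR 1)) XOR 1) -> 1
  row 14 [1110]: (((1 AND NOT 0) AND (1 XOR 0)) XOR 0) -> 1
  row 15 [1111]: (((1 AND NOT 1) AND (1 XOR 1)) XOR 1) -> 1
Full result column, 4 rows per line (P1,P2 fixed per line; P3,P4 runs 00..11 left to right):
  rows 0-3 [P1,P2=00]: 0101  = hex 5
  rows 4-7 [P1,P2=01]: 0101  = hex 5
  rows 8-11 [P1,P2=10]: 1111  = hex F
  rows 12-15 [P1,P2=11]: 1111  = hex F
Output column (row 0 .. row 15) = 0101010111111111
Output column grouped in 4s = 0101 0101 1111 1111 = 0x55FF
Convert to decimal digit by digit (value = value*16 + digit):
  5 -> 5
  5*16 + 5 = 85
  85*16 + 15 (F) = 1375
  1375*16 + 15 (F) = 22015
Decimal = 22015

22015


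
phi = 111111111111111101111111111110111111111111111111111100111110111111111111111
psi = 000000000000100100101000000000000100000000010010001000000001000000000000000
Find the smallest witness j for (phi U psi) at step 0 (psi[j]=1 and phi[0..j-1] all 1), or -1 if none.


(phi U psi) at 0: need smallest j with psi[j]=1 and phi[i]=1 for all i in [0,j).
Scan from step 0:
  step 0: phi=1, psi=0 -> continue
  step 1: phi=1, psi=0 -> continue
  step 2: phi=1, psi=0 -> continue
  step 3: phi=1, psi=0 -> continue
  step 12: psi=1 and phi held for [0,12) -> witness found
Witness step = 12

12


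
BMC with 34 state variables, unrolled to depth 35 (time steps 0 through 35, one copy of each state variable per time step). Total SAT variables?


BMC unrolls to depth k, creating one copy of each state var for steps 0..k.
Step count = 35 + 1 = 36 (steps 0 through 35)
Vars per step = 34
Total = 34 * 36 = 1224

1224


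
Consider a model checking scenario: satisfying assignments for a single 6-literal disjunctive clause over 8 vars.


Step 1: Total=2^8=256
Step 2: Unsat when all 6 false: 2^2=4
Step 3: Sat=256-4=252

252


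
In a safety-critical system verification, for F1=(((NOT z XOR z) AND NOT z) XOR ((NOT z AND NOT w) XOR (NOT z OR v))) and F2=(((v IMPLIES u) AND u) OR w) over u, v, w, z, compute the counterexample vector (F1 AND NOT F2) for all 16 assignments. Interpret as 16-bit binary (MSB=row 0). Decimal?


F1 = (((NOT z XOR z) AND NOT z) XOR ((NOT z AND NOT w) XOR (NOT z OR v)))
F2 = (((v IMPLIES u) AND u) OR w)
Counterexample to F1=>F2 is where F1=1 and F2=0.
Evaluate each row (bits = u,v,w,z, MSB first):
  row 0 [0000]: F1=1 F2=0 -> F1&~F2 -> 1
  row 1 [0001]: F1=0 F2=0 -> F1&~F2 -> 0
  row 2 [0010]: F1=0 F2=1 -> F1&~F2 -> 0
  row 3 [0011]: F1=0 F2=1 -> F1&~F2 -> 0
  row 4 [0100]: F1=1 F2=0 -> F1&~F2 -> 1
  row 5 [0101]: F1=1 F2=0 -> F1&~F2 -> 1
  row 6 [0110]: F1=0 F2=1 -> F1&~F2 -> 0
  row 7 [0111]: F1=1 F2=1 -> F1&~F2 -> 0
  row 8 [1000]: F1=1 F2=1 -> F1&~F2 -> 0
  row 9 [1001]: F1=0 F2=1 -> F1&~F2 -> 0
  row 10 [1010]: F1=0 F2=1 -> F1&~F2 -> 0
  row 11 [1011]: F1=0 F2=1 -> F1&~F2 -> 0
  row 12 [1100]: F1=1 F2=1 -> F1&~F2 -> 0
  row 13 [1101]: F1=1 F2=1 -> F1&~F2 -> 0
  row 14 [1110]: F1=0 F2=1 -> F1&~F2 -> 0
  row 15 [1111]: F1=1 F2=1 -> F1&~F2 -> 0
Full result column, 4 rows per line (u,v fixed per line; w,z runs 00..11 left to right):
  rows 0-3 [u,v=00]: 1000  = hex 8
  rows 4-7 [u,v=01]: 1100  = hex C
  rows 8-11 [u,v=10]: 0000  = hex 0
  rows 12-15 [u,v=11]: 0000  = hex 0
Counterexample vector (row 0 .. row 15) = 1000110000000000
Output column grouped in 4s = 1000 1100 0000 0000 = 0x8C00
Convert to decimal digit by digit (value = value*16 + digit):
  8 -> 8
  8*16 + 12 (C) = 140
  140*16 + 0 = 2240
  2240*16 + 0 = 35840
Decimal = 35840

35840


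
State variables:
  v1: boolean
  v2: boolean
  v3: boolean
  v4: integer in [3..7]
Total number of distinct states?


State space = product of domain sizes of all variables.
Domain sizes:
  v1 (boolean): 2
  v2 (boolean): 2
  v3 (boolean): 2
  v4 (integer in [3..7]): 5
Product = 2 * 2 * 2 * 5 = 40

40


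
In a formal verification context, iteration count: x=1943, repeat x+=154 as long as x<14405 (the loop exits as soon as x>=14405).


Step 1: x goes from 1943 toward 14405 by 154; the body runs while x<14405, so iterations = ceil((bound-start)/step)
Step 2: Distance=12462
Step 3: ceil(12462/154)=81

81


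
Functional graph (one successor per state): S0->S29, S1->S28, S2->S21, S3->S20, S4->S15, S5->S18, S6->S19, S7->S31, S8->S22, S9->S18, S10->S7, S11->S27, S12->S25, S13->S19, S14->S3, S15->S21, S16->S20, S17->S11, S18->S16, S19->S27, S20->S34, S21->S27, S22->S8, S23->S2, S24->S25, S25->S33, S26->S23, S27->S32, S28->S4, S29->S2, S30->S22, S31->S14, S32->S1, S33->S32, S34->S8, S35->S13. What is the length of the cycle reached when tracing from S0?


Trace from S0 until a state repeats:
  S0 -> S29 -> S2 -> S21 -> S27 -> S32 -> S1 -> S28 -> S4 -> S15 -> S21
S21 first seen at step 3, revisited at step 10.
Cycle length = 10 - 3 = 7

7


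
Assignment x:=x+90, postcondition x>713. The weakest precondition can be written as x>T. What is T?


Formula: wp(x:=E, P) = P[E/x] (substitute E for x in postcondition)
Step 1: Postcondition: x>713
Step 2: Substitute x+90 for x: x+90>713
Step 3: Solve for x: x > 713-90 = 623

623


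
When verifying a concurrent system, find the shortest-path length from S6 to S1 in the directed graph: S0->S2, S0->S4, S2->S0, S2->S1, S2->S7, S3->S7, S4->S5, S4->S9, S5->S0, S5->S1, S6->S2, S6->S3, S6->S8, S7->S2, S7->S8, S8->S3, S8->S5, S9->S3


BFS layer-by-layer from S6:
  dist 0: {S6}
  dist 1: {S2, S3, S8}
  dist 2: {S0, S1, S5, S7}
  -> S1 reached at distance 2
Shortest path length = 2

2


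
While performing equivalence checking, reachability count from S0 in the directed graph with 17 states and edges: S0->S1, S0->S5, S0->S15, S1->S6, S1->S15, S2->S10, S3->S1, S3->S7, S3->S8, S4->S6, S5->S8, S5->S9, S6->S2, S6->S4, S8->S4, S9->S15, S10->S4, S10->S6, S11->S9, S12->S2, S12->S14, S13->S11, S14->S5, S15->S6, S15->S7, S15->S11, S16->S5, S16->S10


BFS from S0:
  layer 0: {S0}
  layer 1: {S1, S5, S15}
  layer 2: {S6, S7, S8, S9, S11}
  layer 3: {S2, S4}
  layer 4: {S10}
Reachable set: {S0, S1, S2, S4, S5, S6, S7, S8, S9, S10, S11, S15}
Count = 12

12


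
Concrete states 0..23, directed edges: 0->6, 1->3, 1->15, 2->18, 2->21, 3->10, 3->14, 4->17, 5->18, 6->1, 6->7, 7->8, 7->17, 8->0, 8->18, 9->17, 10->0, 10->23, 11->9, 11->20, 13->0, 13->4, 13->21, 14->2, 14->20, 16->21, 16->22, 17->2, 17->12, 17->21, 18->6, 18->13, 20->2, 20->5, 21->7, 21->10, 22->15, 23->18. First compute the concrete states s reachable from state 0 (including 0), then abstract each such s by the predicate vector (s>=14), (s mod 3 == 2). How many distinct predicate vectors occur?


BFS from 0:
Concrete reachable: {0, 1, 2, 3, 4, 5, 6, 7, 8, 10, 12, 13, 14, 15, 17, 18, 20, 21, 23}
Abstract via predicates (s>=14), (s mod 3 == 2):
  (0,0) <- {0, 1, 3, 4, 6, 7, 10, 12, 13}
  (0,1) <- {2, 5, 8}
  (1,0) <- {15, 18, 21}
  (1,1) <- {14, 17, 20, 23}
Distinct abstract states = 4

4


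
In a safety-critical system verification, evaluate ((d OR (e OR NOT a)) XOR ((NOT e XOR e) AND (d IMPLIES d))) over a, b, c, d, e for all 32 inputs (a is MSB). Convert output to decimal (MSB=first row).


Formula: ((d OR (e OR NOT a)) XOR ((NOT e XOR e) AND (d IMPLIES d))) over a, b, c, d, e (32 rows)
Evaluate each row (bits = a,b,c,d,e, MSB first):
  row 0 [00000]: ((0 OR (0 OR NOT 0)) XOR ((NOT 0 XOR 0) AND (0 IMPLIES 0))) -> 0
  row 1 [00001]: ((0 OR (1 OR NOT 0)) XOR ((NOT 1 XOR 1) AND (0 IMPLIES 0))) -> 0
  row 2 [00010]: ((1 OR (0 OR NOT 0)) XOR ((NOT 0 XOR 0) AND (1 IMPLIES 1))) -> 0
  row 3 [00011]: ((1 OR (1 OR NOT 0)) XOR ((NOT 1 XOR 1) AND (1 IMPLIES 1))) -> 0
  row 4 [00100]: ((0 OR (0 OR NOT 0)) XOR ((NOT 0 XOR 0) AND (0 IMPLIES 0))) -> 0
  row 5 [00101]: ((0 OR (1 OR NOT 0)) XOR ((NOT 1 XOR 1) AND (0 IMPLIES 0))) -> 0
  row 6 [00110]: ((1 OR (0 OR NOT 0)) XOR ((NOT 0 XOR 0) AND (1 IMPLIES 1))) -> 0
  row 7 [00111]: ((1 OR (1 OR NOT 0)) XOR ((NOT 1 XOR 1) AND (1 IMPLIES 1))) -> 0
  row 8 [01000]: ((0 OR (0 OR NOT 0)) XOR ((NOT 0 XOR 0) AND (0 IMPLIES 0))) -> 0
  row 9 [01001]: ((0 OR (1 OR NOT 0)) XOR ((NOT 1 XOR 1) AND (0 IMPLIES 0))) -> 0
  row 10 [01010]: ((1 OR (0 OR NOT 0)) XOR ((NOT 0 XOR 0) AND (1 IMPLIES 1))) -> 0
  row 11 [01011]: ((1 OR (1 OR NOT 0)) XOR ((NOT 1 XOR 1) AND (1 IMPLIES 1))) -> 0
  row 12 [01100]: ((0 OR (0 OR NOT 0)) XOR ((NOT 0 XOR 0) AND (0 IMPLIES 0))) -> 0
  row 13 [01101]: ((0 OR (1 OR NOT 0)) XOR ((NOT 1 XOR 1) AND (0 IMPLIES 0))) -> 0
  row 14 [01110]: ((1 OR (0 OR NOT 0)) XOR ((NOT 0 XOR 0) AND (1 IMPLIES 1))) -> 0
  row 15 [01111]: ((1 OR (1 OR NOT 0)) XOR ((NOT 1 XOR 1) AND (1 IMPLIES 1))) -> 0
  row 16 [10000]: ((0 OR (0 OR NOT 1)) XOR ((NOT 0 XOR 0) AND (0 IMPLIES 0))) -> 1
  row 17 [10001]: ((0 OR (1 OR NOT 1)) XOR ((NOT 1 XOR 1) AND (0 IMPLIES 0))) -> 0
  row 18 [10010]: ((1 OR (0 OR NOT 1)) XOR ((NOT 0 XOR 0) AND (1 IMPLIES 1))) -> 0
  row 19 [10011]: ((1 OR (1 OR NOT 1)) XOR ((NOT 1 XOR 1) AND (1 IMPLIES 1))) -> 0
  row 20 [10100]: ((0 OR (0 OR NOT 1)) XOR ((NOT 0 XOR 0) AND (0 IMPLIES 0))) -> 1
  row 21 [10101]: ((0 OR (1 OR NOT 1)) XOR ((NOT 1 XOR 1) AND (0 IMPLIES 0))) -> 0
  row 22 [10110]: ((1 OR (0 OR NOT 1)) XOR ((NOT 0 XOR 0) AND (1 IMPLIES 1))) -> 0
  row 23 [10111]: ((1 OR (1 OR NOT 1)) XOR ((NOT 1 XOR 1) AND (1 IMPLIES 1))) -> 0
  row 24 [11000]: ((0 OR (0 OR NOT 1)) XOR ((NOT 0 XOR 0) AND (0 IMPLIES 0))) -> 1
  row 25 [11001]: ((0 OR (1 OR NOT 1)) XOR ((NOT 1 XOR 1) AND (0 IMPLIES 0))) -> 0
  row 26 [11010]: ((1 OR (0 OR NOT 1)) XOR ((NOT 0 XOR 0) AND (1 IMPLIES 1))) -> 0
  row 27 [11011]: ((1 OR (1 OR NOT 1)) XOR ((NOT 1 XOR 1) AND (1 IMPLIES 1))) -> 0
  row 28 [11100]: ((0 OR (0 OR NOT 1)) XOR ((NOT 0 XOR 0) AND (0 IMPLIES 0))) -> 1
  row 29 [11101]: ((0 OR (1 OR NOT 1)) XOR ((NOT 1 XOR 1) AND (0 IMPLIES 0))) -> 0
  row 30 [11110]: ((1 OR (0 OR NOT 1)) XOR ((NOT 0 XOR 0) AND (1 IMPLIES 1))) -> 0
  row 31 [11111]: ((1 OR (1 OR NOT 1)) XOR ((NOT 1 XOR 1) AND (1 IMPLIES 1))) -> 0
Full result column, 4 rows per line (a,b,c fixed per line; d,e runs 00..11 left to right):
  rows 0-3 [a,b,c=000]: 0000  = hex 0
  rows 4-7 [a,b,c=001]: 0000  = hex 0
  rows 8-11 [a,b,c=010]: 0000  = hex 0
  rows 12-15 [a,b,c=011]: 0000  = hex 0
  rows 16-19 [a,b,c=100]: 1000  = hex 8
  rows 20-23 [a,b,c=101]: 1000  = hex 8
  rows 24-27 [a,b,c=110]: 1000  = hex 8
  rows 28-31 [a,b,c=111]: 1000  = hex 8
Output column (row 0 .. row 31) = 00000000000000001000100010001000
Output column grouped in 4s = 0000 0000 0000 0000 1000 1000 1000 1000 = 0x00008888
Convert to decimal digit by digit (value = value*16 + digit):
  0 -> 0
  0*16 + 0 = 0
  0*16 + 0 = 0
  0*16 + 0 = 0
  0*16 + 8 = 8
  8*16 + 8 = 136
  136*16 + 8 = 2184
  2184*16 + 8 = 34952
Decimal = 34952

34952


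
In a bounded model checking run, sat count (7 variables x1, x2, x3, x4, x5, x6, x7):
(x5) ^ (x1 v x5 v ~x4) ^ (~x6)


CNF with 3 clauses over 7 vars (128 assignments).
An assignment satisfies CNF iff every clause has >=1 true literal.
Check each row (bits = x1,x2,x3,x4,x5,x6,x7; clause T/F shown):
  row 0 [0000000]: clauses=FTT -> 0
  row 1 [0000001]: clauses=FTT -> 0
  row 2 [0000010]: clauses=FTF -> 0
  row 3 [0000011]: clauses=FTF -> 0
  row 4 [0000100]: clauses=TTT -> 1
  (every remaining row is evaluated the same way; all 128 results are listed next)
Full result column, 8 rows per line (x1,x2,x3,x4 fixed per line; x5,x6,x7 runs 000..111 left to right):
  rows 0-7 [x1,x2,x3,x4=0000]: 00001100  (ones: 2)
  rows 8-15 [x1,x2,x3,x4=0001]: 00001100  (ones: 2)
  rows 16-23 [x1,x2,x3,x4=0010]: 00001100  (ones: 2)
  rows 24-31 [x1,x2,x3,x4=0011]: 00001100  (ones: 2)
  rows 32-39 [x1,x2,x3,x4=0100]: 00001100  (ones: 2)
  rows 40-47 [x1,x2,x3,x4=0101]: 00001100  (ones: 2)
  rows 48-55 [x1,x2,x3,x4=0110]: 00001100  (ones: 2)
  rows 56-63 [x1,x2,x3,x4=0111]: 00001100  (ones: 2)
  rows 64-71 [x1,x2,x3,x4=1000]: 00001100  (ones: 2)
  rows 72-79 [x1,x2,x3,x4=1001]: 00001100  (ones: 2)
  rows 80-87 [x1,x2,x3,x4=1010]: 00001100  (ones: 2)
  rows 88-95 [x1,x2,x3,x4=1011]: 00001100  (ones: 2)
  rows 96-103 [x1,x2,x3,x4=1100]: 00001100  (ones: 2)
  rows 104-111 [x1,x2,x3,x4=1101]: 00001100  (ones: 2)
  rows 112-119 [x1,x2,x3,x4=1110]: 00001100  (ones: 2)
  rows 120-127 [x1,x2,x3,x4=1111]: 00001100  (ones: 2)
Satisfying assignments = 2+2+2+2+2+2+2+2+2+2+2+2+2+2+2+2 = 32

32


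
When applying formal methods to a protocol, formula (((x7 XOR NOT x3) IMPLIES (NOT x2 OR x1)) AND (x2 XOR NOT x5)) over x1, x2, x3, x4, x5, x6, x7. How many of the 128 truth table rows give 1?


Formula: (((x7 XOR NOT x3) IMPLIES (NOT x2 OR x1)) AND (x2 XOR NOT x5)) over 7 vars (128 rows)
Evaluate each row (x1, x2, x3, x4, x5, x6, x7 as bits, MSB first):
  row 0 [0000000]: (((0 XOR NOT 0) IMPLIES (NOT 0 OR 0)) AND (0 XOR NOT 0)) -> 1
  row 1 [0000001]: (((1 XOR NOT 0) IMPLIES (NOT 0 OR 0)) AND (0 XOR NOT 0)) -> 1
  row 2 [0000010]: (((0 XOR NOT 0) IMPLIES (NOT 0 OR 0)) AND (0 XOR NOT 0)) -> 1
  row 3 [0000011]: (((1 XOR NOT 0) IMPLIES (NOT 0 OR 0)) AND (0 XOR NOT 0)) -> 1
  row 4 [0000100]: (((0 XOR NOT 0) IMPLIES (NOT 0 OR 0)) AND (0 XOR NOT 1)) -> 0
  (every remaining row is evaluated the same way; all 128 results are listed next)
Full result column, 8 rows per line (x1,x2,x3,x4 fixed per line; x5,x6,x7 runs 000..111 left to right):
  rows 0-7 [x1,x2,x3,x4=0000]: 11110000  (ones: 4)
  rows 8-15 [x1,x2,x3,x4=0001]: 11110000  (ones: 4)
  rows 16-23 [x1,x2,x3,x4=0010]: 11110000  (ones: 4)
  rows 24-31 [x1,x2,x3,x4=0011]: 11110000  (ones: 4)
  rows 32-39 [x1,x2,x3,x4=0100]: 00000101  (ones: 2)
  rows 40-47 [x1,x2,x3,x4=0101]: 00000101  (ones: 2)
  rows 48-55 [x1,x2,x3,x4=0110]: 00001010  (ones: 2)
  rows 56-63 [x1,x2,x3,x4=0111]: 00001010  (ones: 2)
  rows 64-71 [x1,x2,x3,x4=1000]: 11110000  (ones: 4)
  rows 72-79 [x1,x2,x3,x4=1001]: 11110000  (ones: 4)
  rows 80-87 [x1,x2,x3,x4=1010]: 11110000  (ones: 4)
  rows 88-95 [x1,x2,x3,x4=1011]: 11110000  (ones: 4)
  rows 96-103 [x1,x2,x3,x4=1100]: 00001111  (ones: 4)
  rows 104-111 [x1,x2,x3,x4=1101]: 00001111  (ones: 4)
  rows 112-119 [x1,x2,x3,x4=1110]: 00001111  (ones: 4)
  rows 120-127 [x1,x2,x3,x4=1111]: 00001111  (ones: 4)
Count of 1-rows = 4+4+4+4+2+2+2+2+4+4+4+4+4+4+4+4 = 56

56


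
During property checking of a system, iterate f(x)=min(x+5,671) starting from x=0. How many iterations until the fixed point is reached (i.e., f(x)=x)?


Step 1: x=0, cap=671, increment=5
Step 2: x grows by 5 each step until capped at 671; fixed point is x=671
Step 3: iterations = ceil(671/5) = 135

135


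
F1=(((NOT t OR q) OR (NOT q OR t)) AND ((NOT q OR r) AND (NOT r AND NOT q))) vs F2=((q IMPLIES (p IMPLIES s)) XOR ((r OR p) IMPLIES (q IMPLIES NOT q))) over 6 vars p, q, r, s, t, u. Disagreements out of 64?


F1 = (((NOT t OR q) OR (NOT q OR t)) AND ((NOT q OR r) AND (NOT r AND NOT q)))
F2 = ((q IMPLIES (p IMPLIES s)) XOR ((r OR p) IMPLIES (q IMPLIES NOT q)))
Evaluate both on each of 64 rows (bits = p,q,r,s,t,u):
  row 0 [000000]: F1=1 F2=0 (differ) -> 1
  row 1 [000001]: F1=1 F2=0 (differ) -> 1
  row 2 [000010]: F1=1 F2=0 (differ) -> 1
  row 3 [000011]: F1=1 F2=0 (differ) -> 1
  row 4 [000100]: F1=1 F2=0 (differ) -> 1
  (every remaining row is evaluated the same way; all 64 results are listed next)
Full result column, 8 rows per line (p,q,r fixed per line; s,t,u runs 000..111 left to right):
  rows 0-7 [p,q,r=000]: 11111111  (ones: 8)
  rows 8-15 [p,q,r=001]: 00000000  (ones: 0)
  rows 16-23 [p,q,r=010]: 00000000  (ones: 0)
  rows 24-31 [p,q,r=011]: 11111111  (ones: 8)
  rows 32-39 [p,q,r=100]: 11111111  (ones: 8)
  rows 40-47 [p,q,r=101]: 00000000  (ones: 0)
  rows 48-55 [p,q,r=110]: 00001111  (ones: 4)
  rows 56-63 [p,q,r=111]: 00001111  (ones: 4)
Disagreements = 8+0+0+8+8+0+4+4 = 32

32


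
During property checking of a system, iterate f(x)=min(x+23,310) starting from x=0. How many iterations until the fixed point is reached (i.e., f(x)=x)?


Step 1: x=0, cap=310, increment=23
Step 2: x grows by 23 each step until capped at 310; fixed point is x=310
Step 3: iterations = ceil(310/23) = 14

14


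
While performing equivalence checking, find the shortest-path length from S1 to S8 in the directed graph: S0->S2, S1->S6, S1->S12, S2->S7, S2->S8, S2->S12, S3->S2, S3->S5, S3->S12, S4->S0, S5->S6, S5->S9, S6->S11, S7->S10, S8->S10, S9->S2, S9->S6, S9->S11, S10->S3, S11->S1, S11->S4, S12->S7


BFS layer-by-layer from S1:
  dist 0: {S1}
  dist 1: {S6, S12}
  dist 2: {S7, S11}
  dist 3: {S4, S10}
  dist 4: {S0, S3}
  dist 5: {S2, S5}
  dist 6: {S8, S9}
  -> S8 reached at distance 6
Shortest path length = 6

6


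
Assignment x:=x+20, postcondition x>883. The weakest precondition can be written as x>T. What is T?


Formula: wp(x:=E, P) = P[E/x] (substitute E for x in postcondition)
Step 1: Postcondition: x>883
Step 2: Substitute x+20 for x: x+20>883
Step 3: Solve for x: x > 883-20 = 863

863


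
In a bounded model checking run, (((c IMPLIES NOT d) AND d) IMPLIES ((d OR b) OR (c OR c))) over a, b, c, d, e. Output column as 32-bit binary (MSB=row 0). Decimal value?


Formula: (((c IMPLIES NOT d) AND d) IMPLIES ((d OR b) OR (c OR c))) over a, b, c, d, e (32 rows)
Evaluate each row (bits = a,b,c,d,e, MSB first):
  row 0 [00000]: (((0 IMPLIES NOT 0) AND 0) IMPLIES ((0 OR 0) OR (0 OR 0))) -> 1
  row 1 [00001]: (((0 IMPLIES NOT 0) AND 0) IMPLIES ((0 OR 0) OR (0 OR 0))) -> 1
  row 2 [00010]: (((0 IMPLIES NOT 1) AND 1) IMPLIES ((1 OR 0) OR (0 OR 0))) -> 1
  row 3 [00011]: (((0 IMPLIES NOT 1) AND 1) IMPLIES ((1 OR 0) OR (0 OR 0))) -> 1
  row 4 [00100]: (((1 IMPLIES NOT 0) AND 0) IMPLIES ((0 OR 0) OR (1 OR 1))) -> 1
  row 5 [00101]: (((1 IMPLIES NOT 0) AND 0) IMPLIES ((0 OR 0) OR (1 OR 1))) -> 1
  row 6 [00110]: (((1 IMPLIES NOT 1) AND 1) IMPLIES ((1 OR 0) OR (1 OR 1))) -> 1
  row 7 [00111]: (((1 IMPLIES NOT 1) AND 1) IMPLIES ((1 OR 0) OR (1 OR 1))) -> 1
  row 8 [01000]: (((0 IMPLIES NOT 0) AND 0) IMPLIES ((0 OR 1) OR (0 OR 0))) -> 1
  row 9 [01001]: (((0 IMPLIES NOT 0) AND 0) IMPLIES ((0 OR 1) OR (0 OR 0))) -> 1
  row 10 [01010]: (((0 IMPLIES NOT 1) AND 1) IMPLIES ((1 OR 1) OR (0 OR 0))) -> 1
  row 11 [01011]: (((0 IMPLIES NOT 1) AND 1) IMPLIES ((1 OR 1) OR (0 OR 0))) -> 1
  row 12 [01100]: (((1 IMPLIES NOT 0) AND 0) IMPLIES ((0 OR 1) OR (1 OR 1))) -> 1
  row 13 [01101]: (((1 IMPLIES NOT 0) AND 0) IMPLIES ((0 OR 1) OR (1 OR 1))) -> 1
  row 14 [01110]: (((1 IMPLIES NOT 1) AND 1) IMPLIES ((1 OR 1) OR (1 OR 1))) -> 1
  row 15 [01111]: (((1 IMPLIES NOT 1) AND 1) IMPLIES ((1 OR 1) OR (1 OR 1))) -> 1
  row 16 [10000]: (((0 IMPLIES NOT 0) AND 0) IMPLIES ((0 OR 0) OR (0 OR 0))) -> 1
  row 17 [10001]: (((0 IMPLIES NOT 0) AND 0) IMPLIES ((0 OR 0) OR (0 OR 0))) -> 1
  row 18 [10010]: (((0 IMPLIES NOT 1) AND 1) IMPLIES ((1 OR 0) OR (0 OR 0))) -> 1
  row 19 [10011]: (((0 IMPLIES NOT 1) AND 1) IMPLIES ((1 OR 0) OR (0 OR 0))) -> 1
  row 20 [10100]: (((1 IMPLIES NOT 0) AND 0) IMPLIES ((0 OR 0) OR (1 OR 1))) -> 1
  row 21 [10101]: (((1 IMPLIES NOT 0) AND 0) IMPLIES ((0 OR 0) OR (1 OR 1))) -> 1
  row 22 [10110]: (((1 IMPLIES NOT 1) AND 1) IMPLIES ((1 OR 0) OR (1 OR 1))) -> 1
  row 23 [10111]: (((1 IMPLIES NOT 1) AND 1) IMPLIES ((1 OR 0) OR (1 OR 1))) -> 1
  row 24 [11000]: (((0 IMPLIES NOT 0) AND 0) IMPLIES ((0 OR 1) OR (0 OR 0))) -> 1
  row 25 [11001]: (((0 IMPLIES NOT 0) AND 0) IMPLIES ((0 OR 1) OR (0 OR 0))) -> 1
  row 26 [11010]: (((0 IMPLIES NOT 1) AND 1) IMPLIES ((1 OR 1) OR (0 OR 0))) -> 1
  row 27 [11011]: (((0 IMPLIES NOT 1) AND 1) IMPLIES ((1 OR 1) OR (0 OR 0))) -> 1
  row 28 [11100]: (((1 IMPLIES NOT 0) AND 0) IMPLIES ((0 OR 1) OR (1 OR 1))) -> 1
  row 29 [11101]: (((1 IMPLIES NOT 0) AND 0) IMPLIES ((0 OR 1) OR (1 OR 1))) -> 1
  row 30 [11110]: (((1 IMPLIES NOT 1) AND 1) IMPLIES ((1 OR 1) OR (1 OR 1))) -> 1
  row 31 [11111]: (((1 IMPLIES NOT 1) AND 1) IMPLIES ((1 OR 1) OR (1 OR 1))) -> 1
Full result column, 4 rows per line (a,b,c fixed per line; d,e runs 00..11 left to right):
  rows 0-3 [a,b,c=000]: 1111  = hex F
  rows 4-7 [a,b,c=001]: 1111  = hex F
  rows 8-11 [a,b,c=010]: 1111  = hex F
  rows 12-15 [a,b,c=011]: 1111  = hex F
  rows 16-19 [a,b,c=100]: 1111  = hex F
  rows 20-23 [a,b,c=101]: 1111  = hex F
  rows 24-27 [a,b,c=110]: 1111  = hex F
  rows 28-31 [a,b,c=111]: 1111  = hex F
Output column (row 0 .. row 31) = 11111111111111111111111111111111
Output column grouped in 4s = 1111 1111 1111 1111 1111 1111 1111 1111 = 0xFFFFFFFF
Convert to decimal digit by digit (value = value*16 + digit):
  F -> 15
  15*16 + 15 (F) = 255
  255*16 + 15 (F) = 4095
  4095*16 + 15 (F) = 65535
  65535*16 + 15 (F) = 1048575
  1048575*16 + 15 (F) = 16777215
  16777215*16 + 15 (F) = 268435455
  268435455*16 + 15 (F) = 4294967295
Decimal = 4294967295

4294967295
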